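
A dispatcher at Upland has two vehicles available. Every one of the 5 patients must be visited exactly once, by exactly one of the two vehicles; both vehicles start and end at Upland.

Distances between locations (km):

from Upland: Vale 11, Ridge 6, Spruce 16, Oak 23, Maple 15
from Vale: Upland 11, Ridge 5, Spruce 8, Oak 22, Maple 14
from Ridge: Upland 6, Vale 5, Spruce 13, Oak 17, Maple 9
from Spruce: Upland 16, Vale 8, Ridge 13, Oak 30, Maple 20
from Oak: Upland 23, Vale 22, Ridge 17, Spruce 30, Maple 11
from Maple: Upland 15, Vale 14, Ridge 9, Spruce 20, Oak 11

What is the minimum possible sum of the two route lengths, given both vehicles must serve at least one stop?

84 km — the smallest possible combined total.

Try each way of splitting the stops between the two vehicles (each non-empty) and, for each split, find the best tour for each vehicle:
  {Vale} + {Ridge, Spruce, Oak, Maple}: 22 + 70 = 92
  {Ridge} + {Vale, Spruce, Oak, Maple}: 12 + 72 = 84
  {Vale, Ridge} + {Spruce, Oak, Maple}: 22 + 70 = 92
  {Spruce} + {Vale, Ridge, Oak, Maple}: 32 + 59 = 91
  {Vale, Spruce} + {Ridge, Oak, Maple}: 35 + 49 = 84
  {Ridge, Spruce} + {Vale, Oak, Maple}: 35 + 59 = 94
  … (15 splits in total)
Best: vehicle 1 Upland → Ridge → Upland = 12; vehicle 2 Upland → Spruce → Vale → Oak → Maple → Upland = 72; combined 84.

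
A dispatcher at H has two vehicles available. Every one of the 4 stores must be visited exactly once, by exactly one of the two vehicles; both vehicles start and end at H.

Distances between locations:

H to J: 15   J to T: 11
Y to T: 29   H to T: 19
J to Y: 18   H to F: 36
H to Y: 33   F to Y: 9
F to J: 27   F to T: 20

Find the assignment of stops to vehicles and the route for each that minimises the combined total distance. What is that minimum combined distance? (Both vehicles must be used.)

Try each way of splitting the stops between the two vehicles (each non-empty) and, for each split, find the best tour for each vehicle:
  {F} + {J, Y, T}: 72 + 81 = 153
  {J} + {F, Y, T}: 30 + 81 = 111
  {F, J} + {Y, T}: 78 + 81 = 159
  {Y} + {F, J, T}: 66 + 81 = 147
  {F, Y} + {J, T}: 78 + 45 = 123
  {J, Y} + {F, T}: 66 + 75 = 141
  … (7 splits in total)
Best: vehicle 1 H → J → H = 30; vehicle 2 H → Y → F → T → H = 81; combined 111.

111 — the smallest possible combined total.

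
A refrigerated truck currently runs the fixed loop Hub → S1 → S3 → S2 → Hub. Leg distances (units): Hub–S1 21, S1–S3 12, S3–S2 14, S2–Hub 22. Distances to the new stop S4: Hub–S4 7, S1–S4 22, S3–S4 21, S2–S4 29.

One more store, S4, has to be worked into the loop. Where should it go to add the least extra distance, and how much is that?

Insertion cost between consecutive stops i–j is d(i,S4) + d(S4,j) − d(i,j):
  between Hub and S1: 7 + 22 − 21 = 8
  between S1 and S3: 22 + 21 − 12 = 31
  between S3 and S2: 21 + 29 − 14 = 36
  between S2 and Hub: 29 + 7 − 22 = 14
Cheapest insertion is between Hub and S1, adding 8.
New total = 69 + 8 = 77.

Minimum extra distance: 8, inserting S4 between Hub and S1.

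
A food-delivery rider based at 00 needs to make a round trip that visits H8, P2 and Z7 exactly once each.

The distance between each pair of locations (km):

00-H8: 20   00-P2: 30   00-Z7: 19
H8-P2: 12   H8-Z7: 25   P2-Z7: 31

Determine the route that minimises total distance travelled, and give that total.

With 3 stops there are 3!/2 = 3 distinct round trips (a route and its reverse cost the same).
00 - H8 - P2 - Z7 - 00: 20+12+31+19 = 82
00 - H8 - Z7 - P2 - 00: 20+25+31+30 = 106
00 - P2 - H8 - Z7 - 00: 30+12+25+19 = 86
The minimum is 82.
One optimal route: 00 → H8 → P2 → Z7 → 00 (or its reverse).

Minimum total distance: 82 km.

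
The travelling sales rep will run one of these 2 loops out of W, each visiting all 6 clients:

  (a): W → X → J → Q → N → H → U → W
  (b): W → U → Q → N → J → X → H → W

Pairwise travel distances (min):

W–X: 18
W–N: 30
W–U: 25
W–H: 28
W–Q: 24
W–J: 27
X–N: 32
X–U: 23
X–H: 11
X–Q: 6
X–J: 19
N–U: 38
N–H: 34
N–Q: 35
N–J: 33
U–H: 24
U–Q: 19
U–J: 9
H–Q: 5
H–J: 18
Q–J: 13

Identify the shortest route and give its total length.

(a): 18 + 19 + 13 + 35 + 34 + 24 + 25 = 168
(b): 25 + 19 + 35 + 33 + 19 + 11 + 28 = 170

168 min — (a) is the shortest.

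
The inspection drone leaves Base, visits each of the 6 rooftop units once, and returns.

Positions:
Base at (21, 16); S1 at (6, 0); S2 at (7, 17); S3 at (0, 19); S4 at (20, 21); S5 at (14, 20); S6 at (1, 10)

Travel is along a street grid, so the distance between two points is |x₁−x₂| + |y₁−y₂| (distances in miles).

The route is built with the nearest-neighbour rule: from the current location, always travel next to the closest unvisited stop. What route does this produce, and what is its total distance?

At Base the remaining stops are S4 6, S5 11, S2 15, S3 24, S6 26, S1 31; go to S4.
At S4 the remaining stops are S5 7, S2 17, S3 22, S6 30, S1 35; go to S5.
At S5 the remaining stops are S2 10, S3 15, S6 23, S1 28; go to S2.
At S2 the remaining stops are S3 9, S6 13, S1 18; go to S3.
At S3 the remaining stops are S6 10, S1 25; go to S6.
At S6 the remaining stops are S1 15; go to S1.
Return S1→Base: 31.
Total = 6 + 7 + 10 + 9 + 10 + 15 + 31 = 88.

Total distance 88 miles via the nearest-neighbour route Base → S4 → S5 → S2 → S3 → S6 → S1 → Base.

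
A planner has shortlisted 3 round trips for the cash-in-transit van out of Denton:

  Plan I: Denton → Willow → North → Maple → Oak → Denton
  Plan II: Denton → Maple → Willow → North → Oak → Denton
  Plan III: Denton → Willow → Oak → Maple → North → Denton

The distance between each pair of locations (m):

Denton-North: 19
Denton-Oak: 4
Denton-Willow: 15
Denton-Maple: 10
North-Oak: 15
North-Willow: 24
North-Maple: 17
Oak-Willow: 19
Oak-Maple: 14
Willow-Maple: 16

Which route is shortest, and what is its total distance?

69 m — Plan II is the shortest.

Plan I: 15 + 24 + 17 + 14 + 4 = 74
Plan II: 10 + 16 + 24 + 15 + 4 = 69
Plan III: 15 + 19 + 14 + 17 + 19 = 84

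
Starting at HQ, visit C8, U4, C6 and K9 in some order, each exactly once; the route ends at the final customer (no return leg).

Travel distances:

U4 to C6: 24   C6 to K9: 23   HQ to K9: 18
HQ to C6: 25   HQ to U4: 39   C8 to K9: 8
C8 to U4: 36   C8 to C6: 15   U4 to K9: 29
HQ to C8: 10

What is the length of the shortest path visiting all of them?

Shortest open route: 65.

There are 4! = 24 possible orderings.
HQ→C8→U4→C6→K9: 10+36+24+23 = 93
HQ→C8→U4→K9→C6: 10+36+29+23 = 98
HQ→C8→C6→U4→K9: 10+15+24+29 = 78
HQ→C8→C6→K9→U4: 10+15+23+29 = 77
HQ→C8→K9→U4→C6: 10+8+29+24 = 71
HQ→C8→K9→C6→U4: 10+8+23+24 = 65
HQ→U4→C8→C6→K9: 39+36+15+23 = 113
HQ→U4→C8→K9→C6: 39+36+8+23 = 106
HQ→U4→C6→C8→K9: 39+24+15+8 = 86
HQ→U4→C6→K9→C8: 39+24+23+8 = 94
HQ→U4→K9→C8→C6: 39+29+8+15 = 91
HQ→U4→K9→C6→C8: 39+29+23+15 = 106
HQ→C6→C8→U4→K9: 25+15+36+29 = 105
HQ→C6→C8→K9→U4: 25+15+8+29 = 77
… (10 more)
The minimum is 65.
One shortest path: HQ → C8 → K9 → C6 → U4.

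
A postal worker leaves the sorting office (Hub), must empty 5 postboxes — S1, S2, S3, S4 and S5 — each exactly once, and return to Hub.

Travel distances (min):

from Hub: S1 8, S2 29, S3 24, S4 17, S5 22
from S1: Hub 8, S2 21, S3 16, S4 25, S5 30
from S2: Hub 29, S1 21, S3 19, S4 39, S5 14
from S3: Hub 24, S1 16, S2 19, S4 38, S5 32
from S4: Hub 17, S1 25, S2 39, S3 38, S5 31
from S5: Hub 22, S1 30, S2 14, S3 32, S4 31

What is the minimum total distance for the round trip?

Minimum total distance: 105 min.

Hub → S1 → S2 → S3 → S4 → S5 → Hub: 8+21+19+38+31+22 = 139
Hub → S1 → S2 → S3 → S5 → S4 → Hub: 8+21+19+32+31+17 = 128
Hub → S1 → S2 → S4 → S3 → S5 → Hub: 8+21+39+38+32+22 = 160
Hub → S1 → S2 → S4 → S5 → S3 → Hub: 8+21+39+31+32+24 = 155
Hub → S1 → S2 → S5 → S3 → S4 → Hub: 8+21+14+32+38+17 = 130
Hub → S1 → S2 → S5 → S4 → S3 → Hub: 8+21+14+31+38+24 = 136
Hub → S1 → S3 → S2 → S4 → S5 → Hub: 8+16+19+39+31+22 = 135
Hub → S1 → S3 → S2 → S5 → S4 → Hub: 8+16+19+14+31+17 = 105
Hub → S1 → S3 → S4 → S2 → S5 → Hub: 8+16+38+39+14+22 = 137
Hub → S1 → S3 → S4 → S5 → S2 → Hub: 8+16+38+31+14+29 = 136
Hub → S1 → S3 → S5 → S2 → S4 → Hub: 8+16+32+14+39+17 = 126
Hub → S1 → S3 → S5 → S4 → S2 → Hub: 8+16+32+31+39+29 = 155
Hub → S1 → S4 → S2 → S3 → S5 → Hub: 8+25+39+19+32+22 = 145
Hub → S1 → S4 → S2 → S5 → S3 → Hub: 8+25+39+14+32+24 = 142
… (46 more)
The minimum is 105.
One optimal route: Hub → S1 → S3 → S2 → S5 → S4 → Hub (or its reverse).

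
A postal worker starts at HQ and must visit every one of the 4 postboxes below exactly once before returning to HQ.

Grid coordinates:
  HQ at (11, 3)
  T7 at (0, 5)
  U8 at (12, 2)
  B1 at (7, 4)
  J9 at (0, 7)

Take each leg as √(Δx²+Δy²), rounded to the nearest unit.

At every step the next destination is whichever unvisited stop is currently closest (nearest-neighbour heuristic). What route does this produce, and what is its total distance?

Total distance 27 via the nearest-neighbour route HQ → U8 → B1 → T7 → J9 → HQ.

At HQ the remaining stops are U8 1, B1 4, T7 11, J9 12; go to U8.
At U8 the remaining stops are B1 5, T7 12, J9 13; go to B1.
At B1 the remaining stops are T7 7, J9 8; go to T7.
At T7 the remaining stops are J9 2; go to J9.
Return J9→HQ: 12.
Total = 1 + 5 + 7 + 2 + 12 = 27.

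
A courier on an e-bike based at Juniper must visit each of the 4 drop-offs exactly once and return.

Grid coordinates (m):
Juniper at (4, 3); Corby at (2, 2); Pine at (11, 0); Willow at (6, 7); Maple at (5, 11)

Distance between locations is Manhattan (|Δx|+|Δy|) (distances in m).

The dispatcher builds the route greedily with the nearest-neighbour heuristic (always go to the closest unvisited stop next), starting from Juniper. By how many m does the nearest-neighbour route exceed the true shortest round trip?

Juniper: Corby=3, Willow=6, Maple=9, Pine=10 ⇒ Corby
Corby: Willow=9, Pine=11, Maple=12 ⇒ Willow
Willow: Maple=5, Pine=12 ⇒ Maple
Maple: Pine=17 ⇒ Pine
NN route Juniper → Corby → Willow → Maple → Pine → Juniper costs 44.
Optimal: Juniper → Corby → Pine → Willow → Maple → Juniper costs 40 (by enumerating all 12 distinct tours).
Excess = 44 − 40 = 4.

Excess over optimum: 4 m.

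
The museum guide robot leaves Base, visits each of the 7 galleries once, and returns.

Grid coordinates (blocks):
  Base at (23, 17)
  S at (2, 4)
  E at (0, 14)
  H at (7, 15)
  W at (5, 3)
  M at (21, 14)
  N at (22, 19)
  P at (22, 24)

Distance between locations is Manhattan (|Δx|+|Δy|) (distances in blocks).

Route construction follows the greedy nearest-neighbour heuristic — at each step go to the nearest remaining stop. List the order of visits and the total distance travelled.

Base → [N:3 / M:5 / P:8 / H:18 / E:26 / W:32 / S:34] → N (3)
N → [P:5 / M:6 / H:19 / E:27 / W:33 / S:35] → P (5)
P → [M:11 / H:24 / E:32 / W:38 / S:40] → M (11)
M → [H:15 / E:21 / W:27 / S:29] → H (15)
H → [E:8 / W:14 / S:16] → E (8)
E → [S:12 / W:16] → S (12)
S → [W:4] → W (4)
Return W→Base: 32.
Total = 3 + 5 + 11 + 15 + 8 + 12 + 4 + 32 = 90.

90 blocks along Base → N → P → M → H → E → S → W → Base.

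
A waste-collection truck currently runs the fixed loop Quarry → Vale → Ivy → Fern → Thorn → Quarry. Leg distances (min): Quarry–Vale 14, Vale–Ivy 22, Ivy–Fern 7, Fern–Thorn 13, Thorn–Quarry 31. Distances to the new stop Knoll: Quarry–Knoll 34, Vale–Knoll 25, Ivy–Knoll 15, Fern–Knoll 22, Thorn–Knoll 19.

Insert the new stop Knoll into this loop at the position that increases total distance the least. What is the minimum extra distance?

Insertion cost between consecutive stops i–j is d(i,Knoll) + d(Knoll,j) − d(i,j):
  between Quarry and Vale: 34 + 25 − 14 = 45
  between Vale and Ivy: 25 + 15 − 22 = 18
  between Ivy and Fern: 15 + 22 − 7 = 30
  between Fern and Thorn: 22 + 19 − 13 = 28
  between Thorn and Quarry: 19 + 34 − 31 = 22
Cheapest insertion is between Vale and Ivy, adding 18.
New total = 87 + 18 = 105.

Adding 18 min by placing Knoll on the Vale–Ivy leg.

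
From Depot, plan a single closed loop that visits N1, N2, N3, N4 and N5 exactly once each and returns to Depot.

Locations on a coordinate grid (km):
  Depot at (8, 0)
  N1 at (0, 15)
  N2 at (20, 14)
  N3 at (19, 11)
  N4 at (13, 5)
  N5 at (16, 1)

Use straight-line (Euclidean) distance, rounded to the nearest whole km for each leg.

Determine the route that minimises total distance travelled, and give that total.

Shortest round trip = 61 km.

There are 60 distinct closed tours to check (reversals are equivalent).
Depot-N1-N2-N3-N4-N5-Depot: 17+20+3+8+5+8 = 61
Depot-N1-N2-N3-N5-N4-Depot: 17+20+3+10+5+7 = 62
Depot-N1-N2-N4-N3-N5-Depot: 17+20+11+8+10+8 = 74
Depot-N1-N2-N4-N5-N3-Depot: 17+20+11+5+10+16 = 79
Depot-N1-N2-N5-N3-N4-Depot: 17+20+14+10+8+7 = 76
Depot-N1-N2-N5-N4-N3-Depot: 17+20+14+5+8+16 = 80
Depot-N1-N3-N2-N4-N5-Depot: 17+19+3+11+5+8 = 63
Depot-N1-N3-N2-N5-N4-Depot: 17+19+3+14+5+7 = 65
Depot-N1-N3-N4-N2-N5-Depot: 17+19+8+11+14+8 = 77
Depot-N1-N3-N4-N5-N2-Depot: 17+19+8+5+14+18 = 81
Depot-N1-N3-N5-N2-N4-Depot: 17+19+10+14+11+7 = 78
Depot-N1-N3-N5-N4-N2-Depot: 17+19+10+5+11+18 = 80
Depot-N1-N4-N2-N3-N5-Depot: 17+16+11+3+10+8 = 65
Depot-N1-N4-N2-N5-N3-Depot: 17+16+11+14+10+16 = 84
… (46 more)
The minimum is 61.
One optimal route: Depot → N1 → N2 → N3 → N4 → N5 → Depot (or its reverse).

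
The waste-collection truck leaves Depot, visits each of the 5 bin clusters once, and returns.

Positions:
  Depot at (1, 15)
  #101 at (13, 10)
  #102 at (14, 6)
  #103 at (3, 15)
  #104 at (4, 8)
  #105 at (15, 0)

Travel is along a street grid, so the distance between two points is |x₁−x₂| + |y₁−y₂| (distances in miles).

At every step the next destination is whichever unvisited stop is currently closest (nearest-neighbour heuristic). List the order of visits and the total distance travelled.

Total distance 62 miles via the nearest-neighbour route Depot → #103 → #104 → #101 → #102 → #105 → Depot.

At Depot the remaining stops are #103 2, #104 10, #101 17, #102 22, #105 29; go to #103.
At #103 the remaining stops are #104 8, #101 15, #102 20, #105 27; go to #104.
At #104 the remaining stops are #101 11, #102 12, #105 19; go to #101.
At #101 the remaining stops are #102 5, #105 12; go to #102.
At #102 the remaining stops are #105 7; go to #105.
Return #105→Depot: 29.
Total = 2 + 8 + 11 + 5 + 7 + 29 = 62.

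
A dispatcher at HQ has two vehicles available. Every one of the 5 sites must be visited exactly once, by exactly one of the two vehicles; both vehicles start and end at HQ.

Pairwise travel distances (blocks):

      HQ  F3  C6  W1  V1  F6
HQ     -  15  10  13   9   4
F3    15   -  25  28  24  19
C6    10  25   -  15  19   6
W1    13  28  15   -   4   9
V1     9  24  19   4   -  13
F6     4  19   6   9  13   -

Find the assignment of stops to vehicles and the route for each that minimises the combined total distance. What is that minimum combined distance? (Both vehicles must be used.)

Minimum combined distance: 68 blocks.

There are 2^4 − 1 = 15 ways to divide the 5 stops into two non-empty groups. For each, the best each vehicle can do is its own shortest tour through its group:
  {F3} + {C6, W1, V1, F6}: 30 + 38 = 68
  {C6} + {F3, W1, V1, F6}: 20 + 56 = 76
  {F3, C6} + {W1, V1, F6}: 50 + 26 = 76
  {W1} + {F3, C6, V1, F6}: 26 + 68 = 94
  {F3, W1} + {C6, V1, F6}: 56 + 38 = 94
  {C6, W1} + {F3, V1, F6}: 38 + 56 = 94
  … (15 splits in total)
Best: vehicle 1 HQ → F3 → HQ = 30; vehicle 2 HQ → C6 → F6 → W1 → V1 → HQ = 38; combined 68.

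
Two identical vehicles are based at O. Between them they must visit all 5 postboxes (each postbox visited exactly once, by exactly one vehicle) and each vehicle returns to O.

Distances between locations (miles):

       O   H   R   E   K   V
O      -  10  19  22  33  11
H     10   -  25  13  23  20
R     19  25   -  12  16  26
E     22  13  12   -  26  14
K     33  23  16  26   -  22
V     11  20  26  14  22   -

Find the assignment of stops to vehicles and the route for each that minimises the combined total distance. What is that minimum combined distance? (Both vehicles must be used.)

Check every non-empty split of the stops between the two vehicles; for each half take its own optimal tour:
  {H} + {R, E, K, V}: 20 + 83 = 103
  {R} + {H, E, K, V}: 38 + 82 = 120
  {H, R} + {E, K, V}: 54 + 81 = 135
  {E} + {H, R, K, V}: 44 + 84 = 128
  {H, E} + {R, K, V}: 45 + 68 = 113
  {R, E} + {H, K, V}: 53 + 66 = 119
  … (15 splits in total)
Best: vehicle 1 O → H → O = 20; vehicle 2 O → E → R → K → V → O = 83; combined 103.

Minimum combined distance: 103 miles.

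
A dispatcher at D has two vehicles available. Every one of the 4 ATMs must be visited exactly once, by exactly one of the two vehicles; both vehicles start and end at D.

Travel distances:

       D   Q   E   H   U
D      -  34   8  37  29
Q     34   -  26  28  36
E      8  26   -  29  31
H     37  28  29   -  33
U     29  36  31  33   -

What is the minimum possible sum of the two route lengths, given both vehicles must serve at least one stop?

140 — the smallest possible combined total.

Check every non-empty split of the stops between the two vehicles; for each half take its own optimal tour:
  {Q} + {E, H, U}: 68 + 99 = 167
  {E} + {Q, H, U}: 16 + 124 = 140
  {Q, E} + {H, U}: 68 + 99 = 167
  {H} + {Q, E, U}: 74 + 99 = 173
  {Q, H} + {E, U}: 99 + 68 = 167
  {E, H} + {Q, U}: 74 + 99 = 173
  … (7 splits in total)
Best: vehicle 1 D → E → D = 16; vehicle 2 D → Q → H → U → D = 124; combined 140.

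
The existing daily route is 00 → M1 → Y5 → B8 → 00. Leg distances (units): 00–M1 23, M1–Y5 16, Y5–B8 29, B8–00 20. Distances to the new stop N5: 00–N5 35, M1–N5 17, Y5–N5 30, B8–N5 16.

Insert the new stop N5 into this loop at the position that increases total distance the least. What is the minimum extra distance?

+17 — insert N5 between Y5 and B8.

Insertion cost between consecutive stops i–j is d(i,N5) + d(N5,j) − d(i,j):
  between 00 and M1: 35 + 17 − 23 = 29
  between M1 and Y5: 17 + 30 − 16 = 31
  between Y5 and B8: 30 + 16 − 29 = 17
  between B8 and 00: 16 + 35 − 20 = 31
Cheapest insertion is between Y5 and B8, adding 17.
New total = 88 + 17 = 105.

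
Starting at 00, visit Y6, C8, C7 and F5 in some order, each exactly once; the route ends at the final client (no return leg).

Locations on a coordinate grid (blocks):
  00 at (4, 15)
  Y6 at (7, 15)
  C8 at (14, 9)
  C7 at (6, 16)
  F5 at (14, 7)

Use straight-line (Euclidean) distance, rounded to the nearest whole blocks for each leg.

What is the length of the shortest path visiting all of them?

There are 4! = 24 possible orderings.
00 - Y6 - C8 - C7 - F5: 3+9+11+12 = 35
00 - Y6 - C8 - F5 - C7: 3+9+2+12 = 26
00 - Y6 - C7 - C8 - F5: 3+1+11+2 = 17
00 - Y6 - C7 - F5 - C8: 3+1+12+2 = 18
00 - Y6 - F5 - C8 - C7: 3+11+2+11 = 27
00 - Y6 - F5 - C7 - C8: 3+11+12+11 = 37
00 - C8 - Y6 - C7 - F5: 12+9+1+12 = 34
00 - C8 - Y6 - F5 - C7: 12+9+11+12 = 44
00 - C8 - C7 - Y6 - F5: 12+11+1+11 = 35
00 - C8 - C7 - F5 - Y6: 12+11+12+11 = 46
00 - C8 - F5 - Y6 - C7: 12+2+11+1 = 26
00 - C8 - F5 - C7 - Y6: 12+2+12+1 = 27
00 - C7 - Y6 - C8 - F5: 2+1+9+2 = 14
00 - C7 - Y6 - F5 - C8: 2+1+11+2 = 16
… (10 more)
The minimum is 14.
One shortest path: 00 → C7 → Y6 → C8 → F5.

Shortest open route: 14 blocks.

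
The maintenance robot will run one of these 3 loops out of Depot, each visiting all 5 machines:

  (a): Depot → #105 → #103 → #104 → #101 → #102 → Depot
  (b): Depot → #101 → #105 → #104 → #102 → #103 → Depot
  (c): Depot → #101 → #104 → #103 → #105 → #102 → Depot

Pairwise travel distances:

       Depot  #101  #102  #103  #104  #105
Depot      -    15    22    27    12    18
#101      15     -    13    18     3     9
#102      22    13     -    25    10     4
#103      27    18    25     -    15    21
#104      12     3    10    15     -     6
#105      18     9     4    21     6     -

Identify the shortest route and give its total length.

(a): 18 + 21 + 15 + 3 + 13 + 22 = 92
(b): 15 + 9 + 6 + 10 + 25 + 27 = 92
(c): 15 + 3 + 15 + 21 + 4 + 22 = 80

80 — (c) is the shortest.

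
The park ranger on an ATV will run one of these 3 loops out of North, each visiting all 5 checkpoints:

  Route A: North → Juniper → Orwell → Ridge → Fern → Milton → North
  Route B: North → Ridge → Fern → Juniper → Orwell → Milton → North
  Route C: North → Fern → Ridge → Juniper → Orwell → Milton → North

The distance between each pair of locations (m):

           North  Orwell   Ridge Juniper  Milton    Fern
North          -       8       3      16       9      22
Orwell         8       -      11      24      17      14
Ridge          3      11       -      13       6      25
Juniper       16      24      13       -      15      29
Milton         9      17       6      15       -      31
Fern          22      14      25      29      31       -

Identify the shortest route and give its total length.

Route A: 16 + 24 + 11 + 25 + 31 + 9 = 116
Route B: 3 + 25 + 29 + 24 + 17 + 9 = 107
Route C: 22 + 25 + 13 + 24 + 17 + 9 = 110

107 m — Route B is the shortest.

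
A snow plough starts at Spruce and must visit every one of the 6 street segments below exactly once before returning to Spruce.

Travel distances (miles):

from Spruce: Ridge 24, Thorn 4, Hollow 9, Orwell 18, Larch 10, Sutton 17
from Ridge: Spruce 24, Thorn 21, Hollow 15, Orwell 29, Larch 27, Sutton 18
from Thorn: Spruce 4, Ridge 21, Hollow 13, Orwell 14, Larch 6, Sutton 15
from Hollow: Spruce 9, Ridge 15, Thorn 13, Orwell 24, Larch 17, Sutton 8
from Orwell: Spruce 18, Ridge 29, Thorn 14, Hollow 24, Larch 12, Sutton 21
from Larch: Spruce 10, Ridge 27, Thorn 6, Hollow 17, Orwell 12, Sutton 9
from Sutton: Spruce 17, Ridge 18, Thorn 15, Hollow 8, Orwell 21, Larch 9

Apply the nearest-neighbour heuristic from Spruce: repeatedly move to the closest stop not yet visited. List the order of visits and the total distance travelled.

From Spruce: distances to unvisited — Thorn=4, Hollow=9, Larch=10, Sutton=17, Orwell=18, Ridge=24. Nearest is Thorn (4).
From Thorn: distances to unvisited — Larch=6, Hollow=13, Orwell=14, Sutton=15, Ridge=21. Nearest is Larch (6).
From Larch: distances to unvisited — Sutton=9, Orwell=12, Hollow=17, Ridge=27. Nearest is Sutton (9).
From Sutton: distances to unvisited — Hollow=8, Ridge=18, Orwell=21. Nearest is Hollow (8).
From Hollow: distances to unvisited — Ridge=15, Orwell=24. Nearest is Ridge (15).
From Ridge: distances to unvisited — Orwell=29. Nearest is Orwell (29).
Return Orwell→Spruce: 18.
Total = 4 + 6 + 9 + 8 + 15 + 29 + 18 = 89.

Total distance 89 miles via the nearest-neighbour route Spruce → Thorn → Larch → Sutton → Hollow → Ridge → Orwell → Spruce.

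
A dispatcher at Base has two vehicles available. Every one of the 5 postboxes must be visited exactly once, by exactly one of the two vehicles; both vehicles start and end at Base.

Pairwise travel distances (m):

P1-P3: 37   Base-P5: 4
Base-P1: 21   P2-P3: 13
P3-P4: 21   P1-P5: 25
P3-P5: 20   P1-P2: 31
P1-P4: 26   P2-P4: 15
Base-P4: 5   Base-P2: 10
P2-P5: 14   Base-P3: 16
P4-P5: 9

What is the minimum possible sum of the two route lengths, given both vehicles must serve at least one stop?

Try each way of splitting the stops between the two vehicles (each non-empty) and, for each split, find the best tour for each vehicle:
  {P1} + {P2, P3, P4, P5}: 42 + 57 = 99
  {P2} + {P1, P3, P4, P5}: 20 + 92 = 112
  {P1, P2} + {P3, P4, P5}: 62 + 50 = 112
  {P3} + {P1, P2, P4, P5}: 32 + 80 = 112
  {P1, P3} + {P2, P4, P5}: 74 + 38 = 112
  {P2, P3} + {P1, P4, P5}: 39 + 60 = 99
  … (15 splits in total)
Best: vehicle 1 Base → P1 → Base = 42; vehicle 2 Base → P2 → P3 → P4 → P5 → Base = 57; combined 99.

Minimum combined distance: 99 m.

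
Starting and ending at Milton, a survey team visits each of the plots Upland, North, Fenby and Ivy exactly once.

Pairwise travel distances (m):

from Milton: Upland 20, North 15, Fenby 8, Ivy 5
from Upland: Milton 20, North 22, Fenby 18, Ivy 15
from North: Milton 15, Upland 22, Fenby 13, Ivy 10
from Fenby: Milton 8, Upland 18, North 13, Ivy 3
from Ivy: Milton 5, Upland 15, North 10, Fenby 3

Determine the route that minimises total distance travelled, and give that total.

Minimum total distance: 63 m.

There are 12 distinct closed tours to check (reversals are equivalent).
Milton → Upland → North → Fenby → Ivy → Milton: 20+22+13+3+5 = 63
Milton → Upland → North → Ivy → Fenby → Milton: 20+22+10+3+8 = 63
Milton → Upland → Fenby → North → Ivy → Milton: 20+18+13+10+5 = 66
Milton → Upland → Fenby → Ivy → North → Milton: 20+18+3+10+15 = 66
Milton → Upland → Ivy → North → Fenby → Milton: 20+15+10+13+8 = 66
Milton → Upland → Ivy → Fenby → North → Milton: 20+15+3+13+15 = 66
Milton → North → Upland → Fenby → Ivy → Milton: 15+22+18+3+5 = 63
Milton → North → Upland → Ivy → Fenby → Milton: 15+22+15+3+8 = 63
Milton → North → Fenby → Upland → Ivy → Milton: 15+13+18+15+5 = 66
Milton → North → Ivy → Upland → Fenby → Milton: 15+10+15+18+8 = 66
Milton → Fenby → Upland → North → Ivy → Milton: 8+18+22+10+5 = 63
Milton → Fenby → North → Upland → Ivy → Milton: 8+13+22+15+5 = 63
The minimum is 63.
One optimal route: Milton → Upland → North → Fenby → Ivy → Milton (or its reverse).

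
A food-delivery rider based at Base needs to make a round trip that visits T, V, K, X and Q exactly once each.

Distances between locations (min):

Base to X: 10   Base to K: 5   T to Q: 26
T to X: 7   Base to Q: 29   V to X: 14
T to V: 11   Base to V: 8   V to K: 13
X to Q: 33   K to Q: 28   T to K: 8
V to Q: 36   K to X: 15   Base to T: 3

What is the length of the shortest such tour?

There are 60 distinct closed tours to check (reversals are equivalent).
Base → T → V → K → X → Q → Base: 3+11+13+15+33+29 = 104
Base → T → V → K → Q → X → Base: 3+11+13+28+33+10 = 98
Base → T → V → X → K → Q → Base: 3+11+14+15+28+29 = 100
Base → T → V → X → Q → K → Base: 3+11+14+33+28+5 = 94
Base → T → V → Q → K → X → Base: 3+11+36+28+15+10 = 103
Base → T → V → Q → X → K → Base: 3+11+36+33+15+5 = 103
Base → T → K → V → X → Q → Base: 3+8+13+14+33+29 = 100
Base → T → K → V → Q → X → Base: 3+8+13+36+33+10 = 103
Base → T → K → X → V → Q → Base: 3+8+15+14+36+29 = 105
Base → T → K → X → Q → V → Base: 3+8+15+33+36+8 = 103
Base → T → K → Q → V → X → Base: 3+8+28+36+14+10 = 99
Base → T → K → Q → X → V → Base: 3+8+28+33+14+8 = 94
Base → T → X → V → K → Q → Base: 3+7+14+13+28+29 = 94
Base → T → X → V → Q → K → Base: 3+7+14+36+28+5 = 93
… (46 more)
Base → V → X → T → Q → K → Base: 8+14+7+26+28+5 = 88  ← best
The minimum is 88.
One optimal route: Base → V → X → T → Q → K → Base (or its reverse).

Minimum total distance: 88 min.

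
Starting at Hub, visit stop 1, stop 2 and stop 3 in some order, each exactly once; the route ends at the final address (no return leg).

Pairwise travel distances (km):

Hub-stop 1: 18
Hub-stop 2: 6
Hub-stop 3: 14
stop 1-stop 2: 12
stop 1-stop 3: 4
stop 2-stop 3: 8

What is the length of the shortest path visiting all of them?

18 km — the minimum one-way total.

There are 3! = 6 possible orderings.
Hub→stop 1→stop 2→stop 3: 18+12+8 = 38
Hub→stop 1→stop 3→stop 2: 18+4+8 = 30
Hub→stop 2→stop 1→stop 3: 6+12+4 = 22
Hub→stop 2→stop 3→stop 1: 6+8+4 = 18
Hub→stop 3→stop 1→stop 2: 14+4+12 = 30
Hub→stop 3→stop 2→stop 1: 14+8+12 = 34
The minimum is 18.
One shortest path: Hub → stop 2 → stop 3 → stop 1.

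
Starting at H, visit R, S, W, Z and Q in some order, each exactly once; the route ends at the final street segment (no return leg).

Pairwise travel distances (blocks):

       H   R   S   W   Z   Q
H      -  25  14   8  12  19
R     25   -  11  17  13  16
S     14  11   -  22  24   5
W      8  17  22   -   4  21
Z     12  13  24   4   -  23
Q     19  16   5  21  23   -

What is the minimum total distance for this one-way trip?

There are 5! = 120 possible orderings.
H - R - S - W - Z - Q: 25+11+22+4+23 = 85
H - R - S - W - Q - Z: 25+11+22+21+23 = 102
H - R - S - Z - W - Q: 25+11+24+4+21 = 85
H - R - S - Z - Q - W: 25+11+24+23+21 = 104
H - R - S - Q - W - Z: 25+11+5+21+4 = 66
H - R - S - Q - Z - W: 25+11+5+23+4 = 68
H - R - W - S - Z - Q: 25+17+22+24+23 = 111
H - R - W - S - Q - Z: 25+17+22+5+23 = 92
H - R - W - Z - S - Q: 25+17+4+24+5 = 75
H - R - W - Z - Q - S: 25+17+4+23+5 = 74
H - R - W - Q - S - Z: 25+17+21+5+24 = 92
H - R - W - Q - Z - S: 25+17+21+23+24 = 110
H - R - Z - S - W - Q: 25+13+24+22+21 = 105
H - R - Z - S - Q - W: 25+13+24+5+21 = 88
… (106 more)
H - W - Z - R - S - Q: 8+4+13+11+5 = 41  ← best
The minimum is 41.
One shortest path: H → W → Z → R → S → Q.

Minimum one-way distance = 41 blocks.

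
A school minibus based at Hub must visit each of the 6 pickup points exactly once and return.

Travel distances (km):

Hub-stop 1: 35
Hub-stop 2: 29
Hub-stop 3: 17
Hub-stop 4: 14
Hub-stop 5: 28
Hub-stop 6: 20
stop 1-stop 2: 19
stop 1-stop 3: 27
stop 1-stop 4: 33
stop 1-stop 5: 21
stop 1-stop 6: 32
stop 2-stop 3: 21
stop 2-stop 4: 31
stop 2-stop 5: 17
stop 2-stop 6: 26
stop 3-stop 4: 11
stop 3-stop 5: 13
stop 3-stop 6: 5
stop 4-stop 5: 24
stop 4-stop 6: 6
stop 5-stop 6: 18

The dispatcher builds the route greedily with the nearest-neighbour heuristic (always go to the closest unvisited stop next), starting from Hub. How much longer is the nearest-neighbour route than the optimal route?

The nearest-neighbour route is 2 km longer than optimal.

From Hub: stop 4=14, stop 3=17, stop 6=20, stop 5=28, stop 2=29, stop 1=35 → choose stop 4 (14).
From stop 4: stop 6=6, stop 3=11, stop 5=24, stop 2=31, stop 1=33 → choose stop 6 (6).
From stop 6: stop 3=5, stop 5=18, stop 2=26, stop 1=32 → choose stop 3 (5).
From stop 3: stop 5=13, stop 2=21, stop 1=27 → choose stop 5 (13).
From stop 5: stop 2=17, stop 1=21 → choose stop 2 (17).
From stop 2: stop 1=19 → choose stop 1 (19).
NN route Hub → stop 4 → stop 6 → stop 3 → stop 5 → stop 2 → stop 1 → Hub costs 109.
Optimal: Hub → stop 2 → stop 1 → stop 5 → stop 3 → stop 6 → stop 4 → Hub costs 107 (by enumerating all 360 distinct tours).
Excess = 109 − 107 = 2.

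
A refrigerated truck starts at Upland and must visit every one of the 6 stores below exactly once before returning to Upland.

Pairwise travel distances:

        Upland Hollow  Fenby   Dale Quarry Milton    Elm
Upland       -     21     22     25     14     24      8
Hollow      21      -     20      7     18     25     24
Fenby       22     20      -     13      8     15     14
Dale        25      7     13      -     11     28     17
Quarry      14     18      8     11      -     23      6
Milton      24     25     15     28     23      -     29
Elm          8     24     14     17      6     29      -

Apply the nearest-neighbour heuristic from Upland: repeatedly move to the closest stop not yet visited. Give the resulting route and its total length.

Upland → [Elm:8 / Quarry:14 / Hollow:21 / Fenby:22 / Milton:24 / Dale:25] → Elm (8)
Elm → [Quarry:6 / Fenby:14 / Dale:17 / Hollow:24 / Milton:29] → Quarry (6)
Quarry → [Fenby:8 / Dale:11 / Hollow:18 / Milton:23] → Fenby (8)
Fenby → [Dale:13 / Milton:15 / Hollow:20] → Dale (13)
Dale → [Hollow:7 / Milton:28] → Hollow (7)
Hollow → [Milton:25] → Milton (25)
Return Milton→Upland: 24.
Total = 8 + 6 + 8 + 13 + 7 + 25 + 24 = 91.

91 along Upland → Elm → Quarry → Fenby → Dale → Hollow → Milton → Upland.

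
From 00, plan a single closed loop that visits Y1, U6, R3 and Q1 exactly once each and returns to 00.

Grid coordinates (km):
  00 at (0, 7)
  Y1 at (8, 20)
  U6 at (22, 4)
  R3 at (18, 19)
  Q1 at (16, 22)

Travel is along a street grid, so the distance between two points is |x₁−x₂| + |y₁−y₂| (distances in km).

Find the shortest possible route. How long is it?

00-Y1-U6-R3-Q1-00: 21+30+19+5+31 = 106
00-Y1-U6-Q1-R3-00: 21+30+24+5+30 = 110
00-Y1-R3-U6-Q1-00: 21+11+19+24+31 = 106
00-Y1-R3-Q1-U6-00: 21+11+5+24+25 = 86
00-Y1-Q1-U6-R3-00: 21+10+24+19+30 = 104
00-Y1-Q1-R3-U6-00: 21+10+5+19+25 = 80
00-U6-Y1-R3-Q1-00: 25+30+11+5+31 = 102
00-U6-Y1-Q1-R3-00: 25+30+10+5+30 = 100
00-U6-R3-Y1-Q1-00: 25+19+11+10+31 = 96
00-U6-Q1-Y1-R3-00: 25+24+10+11+30 = 100
00-R3-Y1-U6-Q1-00: 30+11+30+24+31 = 126
00-R3-U6-Y1-Q1-00: 30+19+30+10+31 = 120
The minimum is 80.
One optimal route: 00 → Y1 → Q1 → R3 → U6 → 00 (or its reverse).

Shortest round trip = 80 km.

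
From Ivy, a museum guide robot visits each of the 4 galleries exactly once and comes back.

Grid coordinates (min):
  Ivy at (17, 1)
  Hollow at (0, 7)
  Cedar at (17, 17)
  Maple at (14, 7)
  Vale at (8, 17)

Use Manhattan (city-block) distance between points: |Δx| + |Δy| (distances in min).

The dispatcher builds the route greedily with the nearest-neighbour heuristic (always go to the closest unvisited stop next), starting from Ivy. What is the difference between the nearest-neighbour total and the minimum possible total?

From Ivy: Maple=9, Cedar=16, Hollow=23, Vale=25 → choose Maple (9).
From Maple: Cedar=13, Hollow=14, Vale=16 → choose Cedar (13).
From Cedar: Vale=9, Hollow=27 → choose Vale (9).
From Vale: Hollow=18 → choose Hollow (18).
NN route Ivy → Maple → Cedar → Vale → Hollow → Ivy costs 72.
Optimal: Ivy → Cedar → Vale → Hollow → Maple → Ivy costs 66 (by enumerating all 12 distinct tours).
Excess = 72 − 66 = 6.

The nearest-neighbour route is 6 min longer than optimal.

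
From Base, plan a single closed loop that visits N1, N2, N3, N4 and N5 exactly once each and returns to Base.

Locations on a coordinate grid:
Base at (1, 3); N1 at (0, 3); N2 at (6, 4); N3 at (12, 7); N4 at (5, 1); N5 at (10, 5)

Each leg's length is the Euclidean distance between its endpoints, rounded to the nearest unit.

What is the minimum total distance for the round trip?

There are 60 distinct closed tours to check (reversals are equivalent).
Base → N1 → N2 → N3 → N4 → N5 → Base: 1+6+7+9+6+9 = 38
Base → N1 → N2 → N3 → N5 → N4 → Base: 1+6+7+3+6+4 = 27
Base → N1 → N2 → N4 → N3 → N5 → Base: 1+6+3+9+3+9 = 31
Base → N1 → N2 → N4 → N5 → N3 → Base: 1+6+3+6+3+12 = 31
Base → N1 → N2 → N5 → N3 → N4 → Base: 1+6+4+3+9+4 = 27
Base → N1 → N2 → N5 → N4 → N3 → Base: 1+6+4+6+9+12 = 38
Base → N1 → N3 → N2 → N4 → N5 → Base: 1+13+7+3+6+9 = 39
Base → N1 → N3 → N2 → N5 → N4 → Base: 1+13+7+4+6+4 = 35
Base → N1 → N3 → N4 → N2 → N5 → Base: 1+13+9+3+4+9 = 39
Base → N1 → N3 → N4 → N5 → N2 → Base: 1+13+9+6+4+5 = 38
Base → N1 → N3 → N5 → N2 → N4 → Base: 1+13+3+4+3+4 = 28
Base → N1 → N3 → N5 → N4 → N2 → Base: 1+13+3+6+3+5 = 31
Base → N1 → N4 → N2 → N3 → N5 → Base: 1+5+3+7+3+9 = 28
Base → N1 → N4 → N2 → N5 → N3 → Base: 1+5+3+4+3+12 = 28
… (46 more)
The minimum is 27.
One optimal route: Base → N1 → N2 → N3 → N5 → N4 → Base (or its reverse).

27 — the shortest possible round trip.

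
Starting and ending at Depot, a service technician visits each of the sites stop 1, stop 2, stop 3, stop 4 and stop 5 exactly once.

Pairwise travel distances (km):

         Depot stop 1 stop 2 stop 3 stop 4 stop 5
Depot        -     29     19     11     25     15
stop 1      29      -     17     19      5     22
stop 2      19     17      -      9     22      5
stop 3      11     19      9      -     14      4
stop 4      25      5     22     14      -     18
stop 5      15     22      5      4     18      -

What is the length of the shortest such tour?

Depot-stop 1-stop 2-stop 3-stop 4-stop 5-Depot: 29+17+9+14+18+15 = 102
Depot-stop 1-stop 2-stop 3-stop 5-stop 4-Depot: 29+17+9+4+18+25 = 102
Depot-stop 1-stop 2-stop 4-stop 3-stop 5-Depot: 29+17+22+14+4+15 = 101
Depot-stop 1-stop 2-stop 4-stop 5-stop 3-Depot: 29+17+22+18+4+11 = 101
Depot-stop 1-stop 2-stop 5-stop 3-stop 4-Depot: 29+17+5+4+14+25 = 94
Depot-stop 1-stop 2-stop 5-stop 4-stop 3-Depot: 29+17+5+18+14+11 = 94
Depot-stop 1-stop 3-stop 2-stop 4-stop 5-Depot: 29+19+9+22+18+15 = 112
Depot-stop 1-stop 3-stop 2-stop 5-stop 4-Depot: 29+19+9+5+18+25 = 105
Depot-stop 1-stop 3-stop 4-stop 2-stop 5-Depot: 29+19+14+22+5+15 = 104
Depot-stop 1-stop 3-stop 4-stop 5-stop 2-Depot: 29+19+14+18+5+19 = 104
Depot-stop 1-stop 3-stop 5-stop 2-stop 4-Depot: 29+19+4+5+22+25 = 104
Depot-stop 1-stop 3-stop 5-stop 4-stop 2-Depot: 29+19+4+18+22+19 = 111
Depot-stop 1-stop 4-stop 2-stop 3-stop 5-Depot: 29+5+22+9+4+15 = 84
Depot-stop 1-stop 4-stop 2-stop 5-stop 3-Depot: 29+5+22+5+4+11 = 76
… (46 more)
Depot-stop 3-stop 4-stop 1-stop 2-stop 5-Depot: 11+14+5+17+5+15 = 67  ← best
The minimum is 67.
One optimal route: Depot → stop 3 → stop 4 → stop 1 → stop 2 → stop 5 → Depot (or its reverse).

Minimum total distance: 67 km.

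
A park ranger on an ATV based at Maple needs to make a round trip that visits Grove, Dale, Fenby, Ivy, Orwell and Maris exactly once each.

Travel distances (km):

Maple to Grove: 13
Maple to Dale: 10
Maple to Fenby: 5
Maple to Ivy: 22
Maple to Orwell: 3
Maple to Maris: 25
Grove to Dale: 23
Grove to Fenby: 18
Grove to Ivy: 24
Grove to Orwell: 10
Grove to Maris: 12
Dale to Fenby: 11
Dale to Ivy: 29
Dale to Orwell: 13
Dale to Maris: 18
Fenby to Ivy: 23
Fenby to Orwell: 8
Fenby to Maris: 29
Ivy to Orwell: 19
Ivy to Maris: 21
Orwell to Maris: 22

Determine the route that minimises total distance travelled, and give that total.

Shortest round trip = 90 km.

Maple → Grove → Dale → Fenby → Ivy → Orwell → Maris → Maple: 13+23+11+23+19+22+25 = 136
Maple → Grove → Dale → Fenby → Ivy → Maris → Orwell → Maple: 13+23+11+23+21+22+3 = 116
Maple → Grove → Dale → Fenby → Orwell → Ivy → Maris → Maple: 13+23+11+8+19+21+25 = 120
Maple → Grove → Dale → Fenby → Orwell → Maris → Ivy → Maple: 13+23+11+8+22+21+22 = 120
Maple → Grove → Dale → Fenby → Maris → Ivy → Orwell → Maple: 13+23+11+29+21+19+3 = 119
Maple → Grove → Dale → Fenby → Maris → Orwell → Ivy → Maple: 13+23+11+29+22+19+22 = 139
Maple → Grove → Dale → Ivy → Fenby → Orwell → Maris → Maple: 13+23+29+23+8+22+25 = 143
Maple → Grove → Dale → Ivy → Fenby → Maris → Orwell → Maple: 13+23+29+23+29+22+3 = 142
… (352 more)
Maple → Dale → Fenby → Ivy → Maris → Grove → Orwell → Maple: 10+11+23+21+12+10+3 = 90  ← best
The minimum is 90.
One optimal route: Maple → Dale → Fenby → Ivy → Maris → Grove → Orwell → Maple (or its reverse).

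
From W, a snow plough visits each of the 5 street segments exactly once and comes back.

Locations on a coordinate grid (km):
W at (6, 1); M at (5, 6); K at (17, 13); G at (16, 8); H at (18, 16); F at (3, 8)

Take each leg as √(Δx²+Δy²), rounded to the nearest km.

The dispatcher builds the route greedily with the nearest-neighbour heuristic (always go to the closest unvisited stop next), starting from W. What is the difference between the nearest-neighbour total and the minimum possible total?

3 km longer than the optimal tour.

W: M=5, F=8, G=12, K=16, H=19 ⇒ M
M: F=3, G=11, K=14, H=16 ⇒ F
F: G=13, K=15, H=17 ⇒ G
G: K=5, H=8 ⇒ K
K: H=3 ⇒ H
NN route W → M → F → G → K → H → W costs 48.
Optimal: W → M → F → H → K → G → W costs 45 (by enumerating all 60 distinct tours).
Excess = 48 − 45 = 3.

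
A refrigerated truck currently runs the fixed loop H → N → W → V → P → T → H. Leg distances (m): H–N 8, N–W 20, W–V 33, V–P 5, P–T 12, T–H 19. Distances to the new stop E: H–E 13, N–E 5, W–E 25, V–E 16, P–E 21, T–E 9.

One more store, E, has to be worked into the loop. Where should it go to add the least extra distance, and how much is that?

Minimum extra distance: 3 m, inserting E between T and H.

Insertion cost between consecutive stops i–j is d(i,E) + d(E,j) − d(i,j):
  between H and N: 13 + 5 − 8 = 10
  between N and W: 5 + 25 − 20 = 10
  between W and V: 25 + 16 − 33 = 8
  between V and P: 16 + 21 − 5 = 32
  between P and T: 21 + 9 − 12 = 18
  between T and H: 9 + 13 − 19 = 3
Cheapest insertion is between T and H, adding 3.
New total = 97 + 3 = 100.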